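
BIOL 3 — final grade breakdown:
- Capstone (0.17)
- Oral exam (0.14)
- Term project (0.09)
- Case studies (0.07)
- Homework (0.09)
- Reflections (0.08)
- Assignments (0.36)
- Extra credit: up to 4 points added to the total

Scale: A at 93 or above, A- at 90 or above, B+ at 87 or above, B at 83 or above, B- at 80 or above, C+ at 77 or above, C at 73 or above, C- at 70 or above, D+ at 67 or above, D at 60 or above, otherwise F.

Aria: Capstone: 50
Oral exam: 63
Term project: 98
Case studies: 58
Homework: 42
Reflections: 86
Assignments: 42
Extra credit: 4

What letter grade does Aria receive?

F

Weighted total:
  Capstone 50 × 0.17 = 8.5
  Oral exam 63 × 0.14 = 8.82
  Term project 98 × 0.09 = 8.82
  Case studies 58 × 0.07 = 4.06
  Homework 42 × 0.09 = 3.78
  Reflections 86 × 0.08 = 6.88
  Assignments 42 × 0.36 = 15.12
Sum = 55.98
Extra credit: 55.98 + 4 = 59.98
59.98 < 60 → F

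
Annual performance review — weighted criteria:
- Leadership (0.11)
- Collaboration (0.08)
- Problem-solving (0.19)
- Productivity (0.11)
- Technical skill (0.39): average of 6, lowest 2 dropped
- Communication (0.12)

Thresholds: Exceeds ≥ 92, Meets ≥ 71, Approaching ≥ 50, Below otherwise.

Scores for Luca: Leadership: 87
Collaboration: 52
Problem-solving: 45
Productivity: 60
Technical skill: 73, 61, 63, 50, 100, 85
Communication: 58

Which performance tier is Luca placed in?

Approaching

Technical skill: drop 50, 61 → average of remaining 4 = 321/4 = 80.25
Weighted total:
  Leadership 87 × 0.11 = 9.57
  Collaboration 52 × 0.08 = 4.16
  Problem-solving 45 × 0.19 = 8.55
  Productivity 60 × 0.11 = 6.6
  Technical skill 80.25 × 0.39 = 31.2975
  Communication 58 × 0.12 = 6.96
Sum = 67.1375
67.1375 is ≥ 50 and < 71 → Approaching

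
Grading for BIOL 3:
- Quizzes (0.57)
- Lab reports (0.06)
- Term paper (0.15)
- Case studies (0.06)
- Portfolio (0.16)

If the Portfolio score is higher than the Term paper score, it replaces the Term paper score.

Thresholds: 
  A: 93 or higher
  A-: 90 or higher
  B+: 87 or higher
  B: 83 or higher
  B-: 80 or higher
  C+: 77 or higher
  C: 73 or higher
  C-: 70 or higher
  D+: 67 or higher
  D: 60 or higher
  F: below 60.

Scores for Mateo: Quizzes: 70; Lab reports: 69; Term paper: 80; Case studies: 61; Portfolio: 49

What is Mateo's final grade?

Portfolio (49) ≤ Term paper (80), so Term paper stays at 80.
Weighted total:
  Quizzes 70 × 0.57 = 39.9
  Lab reports 69 × 0.06 = 4.14
  Term paper 80 × 0.15 = 12
  Case studies 61 × 0.06 = 3.66
  Portfolio 49 × 0.16 = 7.84
Sum = 67.54
67.54 is ≥ 67 and < 70 → D+

D+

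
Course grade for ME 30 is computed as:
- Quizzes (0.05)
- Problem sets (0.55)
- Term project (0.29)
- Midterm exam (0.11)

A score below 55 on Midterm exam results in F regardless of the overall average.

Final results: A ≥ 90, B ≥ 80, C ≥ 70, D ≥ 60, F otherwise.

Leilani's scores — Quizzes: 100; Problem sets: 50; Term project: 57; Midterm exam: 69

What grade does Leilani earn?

Midterm exam score 69 ≥ 55: minimum met.
Weighted total:
  Quizzes 100 × 0.05 = 5
  Problem sets 50 × 0.55 = 27.5
  Term project 57 × 0.29 = 16.53
  Midterm exam 69 × 0.11 = 7.59
Sum = 56.62
56.62 < 60 → F

F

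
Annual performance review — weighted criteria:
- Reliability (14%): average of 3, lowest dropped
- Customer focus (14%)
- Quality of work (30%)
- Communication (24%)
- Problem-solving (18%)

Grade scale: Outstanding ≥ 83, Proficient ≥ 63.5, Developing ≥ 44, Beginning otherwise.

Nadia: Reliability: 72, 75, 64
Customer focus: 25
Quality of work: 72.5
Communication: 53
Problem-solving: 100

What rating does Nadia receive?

Reliability: drop 64 → average of remaining 2 = 147/2 = 73.5
Weighted total:
  Reliability 73.5 × 0.14 = 10.29
  Customer focus 25 × 0.14 = 3.5
  Quality of work 72.5 × 0.3 = 21.75
  Communication 53 × 0.24 = 12.72
  Problem-solving 100 × 0.18 = 18
Sum = 66.26
66.26 is ≥ 63.5 and < 83 → Proficient

Proficient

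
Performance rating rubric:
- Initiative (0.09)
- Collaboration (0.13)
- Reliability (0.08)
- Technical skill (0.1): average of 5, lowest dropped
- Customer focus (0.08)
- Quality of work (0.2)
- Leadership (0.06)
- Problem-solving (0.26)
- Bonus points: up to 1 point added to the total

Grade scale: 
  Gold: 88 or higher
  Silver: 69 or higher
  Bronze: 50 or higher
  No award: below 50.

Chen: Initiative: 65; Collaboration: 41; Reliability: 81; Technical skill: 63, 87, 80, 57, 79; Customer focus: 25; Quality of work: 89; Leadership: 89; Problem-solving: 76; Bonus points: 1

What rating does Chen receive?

Technical skill: drop 57 → average of remaining 4 = 309/4 = 77.25
Weighted total:
  Initiative 65 × 0.09 = 5.85
  Collaboration 41 × 0.13 = 5.33
  Reliability 81 × 0.08 = 6.48
  Technical skill 77.25 × 0.1 = 7.725
  Customer focus 25 × 0.08 = 2
  Quality of work 89 × 0.2 = 17.8
  Leadership 89 × 0.06 = 5.34
  Problem-solving 76 × 0.26 = 19.76
Sum = 70.285
Bonus points: 70.285 + 1 = 71.285
71.285 is ≥ 69 and < 88 → Silver

Silver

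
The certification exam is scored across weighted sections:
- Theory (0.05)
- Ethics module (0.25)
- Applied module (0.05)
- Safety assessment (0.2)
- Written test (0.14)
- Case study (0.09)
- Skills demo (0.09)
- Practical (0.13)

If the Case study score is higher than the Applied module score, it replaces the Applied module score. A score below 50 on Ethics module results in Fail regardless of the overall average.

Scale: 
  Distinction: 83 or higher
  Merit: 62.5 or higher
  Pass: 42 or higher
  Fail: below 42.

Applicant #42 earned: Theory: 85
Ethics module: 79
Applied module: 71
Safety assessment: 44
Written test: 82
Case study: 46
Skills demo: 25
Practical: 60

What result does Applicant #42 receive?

Pass

Case study (46) ≤ Applied module (71), so Applied module stays at 71.
Ethics module score 79 ≥ 50: minimum met.
Weighted total:
  Theory 85 × 0.05 = 4.25
  Ethics module 79 × 0.25 = 19.75
  Applied module 71 × 0.05 = 3.55
  Safety assessment 44 × 0.2 = 8.8
  Written test 82 × 0.14 = 11.48
  Case study 46 × 0.09 = 4.14
  Skills demo 25 × 0.09 = 2.25
  Practical 60 × 0.13 = 7.8
Sum = 62.02
62.02 is ≥ 42 and < 62.5 → Pass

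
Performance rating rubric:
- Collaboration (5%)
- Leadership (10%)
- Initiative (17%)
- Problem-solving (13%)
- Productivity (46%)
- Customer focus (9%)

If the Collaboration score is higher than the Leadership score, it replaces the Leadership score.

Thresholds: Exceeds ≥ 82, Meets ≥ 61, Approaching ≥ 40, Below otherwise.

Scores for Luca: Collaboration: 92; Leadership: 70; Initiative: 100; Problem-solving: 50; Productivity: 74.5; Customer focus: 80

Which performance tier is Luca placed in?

Meets

Collaboration (92) > Leadership (70), so Leadership counts as 92.
Weighted total:
  Collaboration 92 × 0.05 = 4.6
  Leadership 92 × 0.1 = 9.2
  Initiative 100 × 0.17 = 17
  Problem-solving 50 × 0.13 = 6.5
  Productivity 74.5 × 0.46 = 34.27
  Customer focus 80 × 0.09 = 7.2
Sum = 78.77
78.77 is ≥ 61 and < 82 → Meets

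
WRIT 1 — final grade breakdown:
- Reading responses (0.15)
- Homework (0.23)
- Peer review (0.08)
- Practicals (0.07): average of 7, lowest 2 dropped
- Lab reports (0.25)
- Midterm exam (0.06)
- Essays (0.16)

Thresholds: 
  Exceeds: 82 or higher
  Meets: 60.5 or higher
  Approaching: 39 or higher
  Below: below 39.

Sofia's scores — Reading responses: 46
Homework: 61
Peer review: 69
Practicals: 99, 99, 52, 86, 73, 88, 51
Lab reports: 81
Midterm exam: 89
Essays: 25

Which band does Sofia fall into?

Practicals: drop 51, 52 → average of remaining 5 = 445/5 = 89
Weighted total:
  Reading responses 46 × 0.15 = 6.9
  Homework 61 × 0.23 = 14.03
  Peer review 69 × 0.08 = 5.52
  Practicals 89 × 0.07 = 6.23
  Lab reports 81 × 0.25 = 20.25
  Midterm exam 89 × 0.06 = 5.34
  Essays 25 × 0.16 = 4
Sum = 62.27
62.27 is ≥ 60.5 and < 82 → Meets

Meets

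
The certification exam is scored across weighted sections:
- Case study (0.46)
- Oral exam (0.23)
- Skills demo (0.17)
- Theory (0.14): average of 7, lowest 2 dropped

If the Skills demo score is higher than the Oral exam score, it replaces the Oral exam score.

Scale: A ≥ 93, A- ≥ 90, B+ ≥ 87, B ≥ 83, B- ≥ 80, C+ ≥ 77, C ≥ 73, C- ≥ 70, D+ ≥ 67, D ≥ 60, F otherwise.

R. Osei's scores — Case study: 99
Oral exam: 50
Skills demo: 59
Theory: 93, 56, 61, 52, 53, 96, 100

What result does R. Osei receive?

Theory: drop 52, 53 → average of remaining 5 = 406/5 = 81.2
Skills demo (59) > Oral exam (50), so Oral exam counts as 59.
Weighted total:
  Case study 99 × 0.46 = 45.54
  Oral exam 59 × 0.23 = 13.57
  Skills demo 59 × 0.17 = 10.03
  Theory 81.2 × 0.14 = 11.368
Sum = 80.508
80.508 is ≥ 80 and < 83 → B-

B-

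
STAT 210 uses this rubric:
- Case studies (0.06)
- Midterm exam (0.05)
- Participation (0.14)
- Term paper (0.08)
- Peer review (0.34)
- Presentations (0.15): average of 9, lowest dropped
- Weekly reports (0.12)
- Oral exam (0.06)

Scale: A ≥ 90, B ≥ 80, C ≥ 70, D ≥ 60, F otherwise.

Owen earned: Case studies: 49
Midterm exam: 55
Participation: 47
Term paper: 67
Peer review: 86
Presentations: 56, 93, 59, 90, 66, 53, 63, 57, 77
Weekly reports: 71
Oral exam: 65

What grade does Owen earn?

Presentations: drop 53 → average of remaining 8 = 561/8 = 70.125
Weighted total:
  Case studies 49 × 0.06 = 2.94
  Midterm exam 55 × 0.05 = 2.75
  Participation 47 × 0.14 = 6.58
  Term paper 67 × 0.08 = 5.36
  Peer review 86 × 0.34 = 29.24
  Presentations 70.125 × 0.15 = 10.51875
  Weekly reports 71 × 0.12 = 8.52
  Oral exam 65 × 0.06 = 3.9
Sum = 69.80875
69.80875 is ≥ 60 and < 70 → D

D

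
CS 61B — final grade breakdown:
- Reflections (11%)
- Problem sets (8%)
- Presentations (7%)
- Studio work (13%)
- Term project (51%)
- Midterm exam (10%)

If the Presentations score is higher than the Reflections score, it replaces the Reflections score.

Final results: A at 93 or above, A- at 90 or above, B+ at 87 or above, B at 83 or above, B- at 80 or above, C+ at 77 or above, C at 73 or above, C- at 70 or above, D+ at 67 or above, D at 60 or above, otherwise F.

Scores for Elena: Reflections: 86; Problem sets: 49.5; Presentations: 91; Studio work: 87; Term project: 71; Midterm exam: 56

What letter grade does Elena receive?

C

Presentations (91) > Reflections (86), so Reflections counts as 91.
Weighted total:
  Reflections 91 × 0.11 = 10.01
  Problem sets 49.5 × 0.08 = 3.96
  Presentations 91 × 0.07 = 6.37
  Studio work 87 × 0.13 = 11.31
  Term project 71 × 0.51 = 36.21
  Midterm exam 56 × 0.1 = 5.6
Sum = 73.46
73.46 is ≥ 73 and < 77 → C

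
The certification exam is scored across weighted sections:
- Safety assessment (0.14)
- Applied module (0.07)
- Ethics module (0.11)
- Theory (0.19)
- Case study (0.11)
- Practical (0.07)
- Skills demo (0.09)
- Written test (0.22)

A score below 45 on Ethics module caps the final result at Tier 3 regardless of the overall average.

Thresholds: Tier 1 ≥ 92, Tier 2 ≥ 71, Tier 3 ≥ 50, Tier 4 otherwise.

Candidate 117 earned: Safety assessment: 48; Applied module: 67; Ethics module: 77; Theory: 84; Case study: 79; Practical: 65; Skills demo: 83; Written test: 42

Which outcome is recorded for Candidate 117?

Tier 3

Ethics module score 77 ≥ 45: minimum met.
Weighted total:
  Safety assessment 48 × 0.14 = 6.72
  Applied module 67 × 0.07 = 4.69
  Ethics module 77 × 0.11 = 8.47
  Theory 84 × 0.19 = 15.96
  Case study 79 × 0.11 = 8.69
  Practical 65 × 0.07 = 4.55
  Skills demo 83 × 0.09 = 7.47
  Written test 42 × 0.22 = 9.24
Sum = 65.79
65.79 is ≥ 50 and < 71 → Tier 3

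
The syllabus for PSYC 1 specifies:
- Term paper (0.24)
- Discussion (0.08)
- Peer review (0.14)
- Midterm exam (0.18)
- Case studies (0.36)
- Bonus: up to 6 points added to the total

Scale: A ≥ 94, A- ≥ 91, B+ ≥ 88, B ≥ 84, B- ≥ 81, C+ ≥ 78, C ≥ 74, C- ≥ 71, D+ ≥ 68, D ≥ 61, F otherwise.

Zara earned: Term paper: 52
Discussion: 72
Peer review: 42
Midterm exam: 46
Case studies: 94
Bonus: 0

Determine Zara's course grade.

Weighted total:
  Term paper 52 × 0.24 = 12.48
  Discussion 72 × 0.08 = 5.76
  Peer review 42 × 0.14 = 5.88
  Midterm exam 46 × 0.18 = 8.28
  Case studies 94 × 0.36 = 33.84
Sum = 66.24
Bonus: 66.24 + 0 = 66.24
66.24 is ≥ 61 and < 68 → D

D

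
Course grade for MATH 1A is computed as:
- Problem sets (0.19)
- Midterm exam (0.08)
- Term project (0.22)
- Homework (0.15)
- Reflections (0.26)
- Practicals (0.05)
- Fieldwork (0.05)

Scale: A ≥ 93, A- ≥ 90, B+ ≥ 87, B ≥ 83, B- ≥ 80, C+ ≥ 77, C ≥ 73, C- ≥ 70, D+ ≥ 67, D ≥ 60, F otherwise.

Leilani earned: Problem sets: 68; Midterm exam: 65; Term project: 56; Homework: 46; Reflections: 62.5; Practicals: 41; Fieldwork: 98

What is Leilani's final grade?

D

Weighted total:
  Problem sets 68 × 0.19 = 12.92
  Midterm exam 65 × 0.08 = 5.2
  Term project 56 × 0.22 = 12.32
  Homework 46 × 0.15 = 6.9
  Reflections 62.5 × 0.26 = 16.25
  Practicals 41 × 0.05 = 2.05
  Fieldwork 98 × 0.05 = 4.9
Sum = 60.54
60.54 is ≥ 60 and < 67 → D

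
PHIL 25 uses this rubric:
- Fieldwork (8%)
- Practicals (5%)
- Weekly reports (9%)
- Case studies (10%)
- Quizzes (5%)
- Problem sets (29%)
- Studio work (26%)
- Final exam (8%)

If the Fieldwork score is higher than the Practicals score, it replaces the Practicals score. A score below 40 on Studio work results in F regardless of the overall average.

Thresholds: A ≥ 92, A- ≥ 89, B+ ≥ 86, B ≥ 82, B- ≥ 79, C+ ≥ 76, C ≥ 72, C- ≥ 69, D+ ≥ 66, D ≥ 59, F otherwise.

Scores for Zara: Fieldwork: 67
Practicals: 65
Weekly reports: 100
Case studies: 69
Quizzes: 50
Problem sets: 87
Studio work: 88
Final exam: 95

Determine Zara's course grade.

Fieldwork (67) > Practicals (65), so Practicals counts as 67.
Studio work score 88 ≥ 40: minimum met.
Weighted total:
  Fieldwork 67 × 0.08 = 5.36
  Practicals 67 × 0.05 = 3.35
  Weekly reports 100 × 0.09 = 9
  Case studies 69 × 0.1 = 6.9
  Quizzes 50 × 0.05 = 2.5
  Problem sets 87 × 0.29 = 25.23
  Studio work 88 × 0.26 = 22.88
  Final exam 95 × 0.08 = 7.6
Sum = 82.82
82.82 is ≥ 82 and < 86 → B

B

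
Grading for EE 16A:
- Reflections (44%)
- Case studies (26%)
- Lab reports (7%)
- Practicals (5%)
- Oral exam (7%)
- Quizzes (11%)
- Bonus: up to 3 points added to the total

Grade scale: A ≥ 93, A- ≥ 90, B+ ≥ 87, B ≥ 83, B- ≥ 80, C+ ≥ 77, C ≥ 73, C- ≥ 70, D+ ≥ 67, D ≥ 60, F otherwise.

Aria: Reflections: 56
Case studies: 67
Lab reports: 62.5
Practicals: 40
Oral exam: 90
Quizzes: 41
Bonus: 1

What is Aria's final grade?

Weighted total:
  Reflections 56 × 0.44 = 24.64
  Case studies 67 × 0.26 = 17.42
  Lab reports 62.5 × 0.07 = 4.375
  Practicals 40 × 0.05 = 2
  Oral exam 90 × 0.07 = 6.3
  Quizzes 41 × 0.11 = 4.51
Sum = 59.245
Bonus: 59.245 + 1 = 60.245
60.245 is ≥ 60 and < 67 → D

D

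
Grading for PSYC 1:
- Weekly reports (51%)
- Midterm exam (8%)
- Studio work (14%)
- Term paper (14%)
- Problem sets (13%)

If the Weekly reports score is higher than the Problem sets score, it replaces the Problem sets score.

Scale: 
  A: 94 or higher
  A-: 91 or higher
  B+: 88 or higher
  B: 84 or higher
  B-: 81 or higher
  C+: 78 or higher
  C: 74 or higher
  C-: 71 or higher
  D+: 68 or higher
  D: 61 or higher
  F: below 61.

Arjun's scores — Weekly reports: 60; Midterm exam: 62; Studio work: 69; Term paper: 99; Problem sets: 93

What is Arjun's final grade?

Weekly reports (60) ≤ Problem sets (93), so Problem sets stays at 93.
Weighted total:
  Weekly reports 60 × 0.51 = 30.6
  Midterm exam 62 × 0.08 = 4.96
  Studio work 69 × 0.14 = 9.66
  Term paper 99 × 0.14 = 13.86
  Problem sets 93 × 0.13 = 12.09
Sum = 71.17
71.17 is ≥ 71 and < 74 → C-

C-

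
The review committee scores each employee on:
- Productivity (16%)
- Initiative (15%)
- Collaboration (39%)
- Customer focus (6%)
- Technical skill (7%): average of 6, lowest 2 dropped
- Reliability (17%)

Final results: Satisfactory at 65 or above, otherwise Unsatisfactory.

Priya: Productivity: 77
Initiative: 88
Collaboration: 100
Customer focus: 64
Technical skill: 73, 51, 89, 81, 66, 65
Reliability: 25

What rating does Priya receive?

Technical skill: drop 51, 65 → average of remaining 4 = 309/4 = 77.25
Weighted total:
  Productivity 77 × 0.16 = 12.32
  Initiative 88 × 0.15 = 13.2
  Collaboration 100 × 0.39 = 39
  Customer focus 64 × 0.06 = 3.84
  Technical skill 77.25 × 0.07 = 5.4075
  Reliability 25 × 0.17 = 4.25
Sum = 78.0175
78.0175 ≥ 65 → Satisfactory

Satisfactory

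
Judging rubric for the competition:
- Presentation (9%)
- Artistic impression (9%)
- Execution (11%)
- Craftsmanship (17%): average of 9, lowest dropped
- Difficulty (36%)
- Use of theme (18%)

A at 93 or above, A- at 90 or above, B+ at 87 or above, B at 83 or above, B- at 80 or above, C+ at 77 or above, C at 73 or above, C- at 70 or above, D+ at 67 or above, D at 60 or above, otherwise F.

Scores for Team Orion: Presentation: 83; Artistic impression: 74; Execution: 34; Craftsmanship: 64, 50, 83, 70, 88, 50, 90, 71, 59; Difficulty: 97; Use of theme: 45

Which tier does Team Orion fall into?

Craftsmanship: drop 50 → average of remaining 8 = 575/8 = 71.875
Weighted total:
  Presentation 83 × 0.09 = 7.47
  Artistic impression 74 × 0.09 = 6.66
  Execution 34 × 0.11 = 3.74
  Craftsmanship 71.875 × 0.17 = 12.21875
  Difficulty 97 × 0.36 = 34.92
  Use of theme 45 × 0.18 = 8.1
Sum = 73.10875
73.10875 is ≥ 73 and < 77 → C

C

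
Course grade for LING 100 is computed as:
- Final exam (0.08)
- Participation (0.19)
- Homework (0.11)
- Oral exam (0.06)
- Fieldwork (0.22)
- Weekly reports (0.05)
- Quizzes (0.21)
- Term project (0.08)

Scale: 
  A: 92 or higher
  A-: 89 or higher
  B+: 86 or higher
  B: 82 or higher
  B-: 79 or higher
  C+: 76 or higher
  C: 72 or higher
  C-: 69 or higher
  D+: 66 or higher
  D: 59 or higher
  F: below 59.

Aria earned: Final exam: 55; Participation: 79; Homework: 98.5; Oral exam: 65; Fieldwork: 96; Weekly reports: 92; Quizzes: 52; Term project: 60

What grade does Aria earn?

Weighted total:
  Final exam 55 × 0.08 = 4.4
  Participation 79 × 0.19 = 15.01
  Homework 98.5 × 0.11 = 10.835
  Oral exam 65 × 0.06 = 3.9
  Fieldwork 96 × 0.22 = 21.12
  Weekly reports 92 × 0.05 = 4.6
  Quizzes 52 × 0.21 = 10.92
  Term project 60 × 0.08 = 4.8
Sum = 75.585
75.585 is ≥ 72 and < 76 → C

C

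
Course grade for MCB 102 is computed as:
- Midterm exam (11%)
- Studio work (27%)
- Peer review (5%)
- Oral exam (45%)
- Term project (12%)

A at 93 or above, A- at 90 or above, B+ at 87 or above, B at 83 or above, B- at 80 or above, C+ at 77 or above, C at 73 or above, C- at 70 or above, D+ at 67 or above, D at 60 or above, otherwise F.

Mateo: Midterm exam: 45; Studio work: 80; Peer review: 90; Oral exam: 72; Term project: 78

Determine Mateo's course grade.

Weighted total:
  Midterm exam 45 × 0.11 = 4.95
  Studio work 80 × 0.27 = 21.6
  Peer review 90 × 0.05 = 4.5
  Oral exam 72 × 0.45 = 32.4
  Term project 78 × 0.12 = 9.36
Sum = 72.81
72.81 is ≥ 70 and < 73 → C-

C-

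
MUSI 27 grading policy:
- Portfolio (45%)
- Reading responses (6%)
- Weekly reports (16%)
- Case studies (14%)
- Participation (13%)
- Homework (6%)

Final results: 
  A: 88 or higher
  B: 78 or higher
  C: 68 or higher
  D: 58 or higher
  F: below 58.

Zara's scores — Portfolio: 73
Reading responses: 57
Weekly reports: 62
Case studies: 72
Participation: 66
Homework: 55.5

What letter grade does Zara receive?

C

Weighted total:
  Portfolio 73 × 0.45 = 32.85
  Reading responses 57 × 0.06 = 3.42
  Weekly reports 62 × 0.16 = 9.92
  Case studies 72 × 0.14 = 10.08
  Participation 66 × 0.13 = 8.58
  Homework 55.5 × 0.06 = 3.33
Sum = 68.18
68.18 is ≥ 68 and < 78 → C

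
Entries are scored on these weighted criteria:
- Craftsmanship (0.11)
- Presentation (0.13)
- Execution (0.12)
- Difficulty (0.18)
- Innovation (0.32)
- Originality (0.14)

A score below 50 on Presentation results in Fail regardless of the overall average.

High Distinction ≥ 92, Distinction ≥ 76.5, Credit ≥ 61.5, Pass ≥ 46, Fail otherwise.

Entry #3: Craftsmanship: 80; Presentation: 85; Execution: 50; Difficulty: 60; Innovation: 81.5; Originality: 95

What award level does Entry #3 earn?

Presentation score 85 ≥ 50: minimum met.
Weighted total:
  Craftsmanship 80 × 0.11 = 8.8
  Presentation 85 × 0.13 = 11.05
  Execution 50 × 0.12 = 6
  Difficulty 60 × 0.18 = 10.8
  Innovation 81.5 × 0.32 = 26.08
  Originality 95 × 0.14 = 13.3
Sum = 76.03
76.03 is ≥ 61.5 and < 76.5 → Credit

Credit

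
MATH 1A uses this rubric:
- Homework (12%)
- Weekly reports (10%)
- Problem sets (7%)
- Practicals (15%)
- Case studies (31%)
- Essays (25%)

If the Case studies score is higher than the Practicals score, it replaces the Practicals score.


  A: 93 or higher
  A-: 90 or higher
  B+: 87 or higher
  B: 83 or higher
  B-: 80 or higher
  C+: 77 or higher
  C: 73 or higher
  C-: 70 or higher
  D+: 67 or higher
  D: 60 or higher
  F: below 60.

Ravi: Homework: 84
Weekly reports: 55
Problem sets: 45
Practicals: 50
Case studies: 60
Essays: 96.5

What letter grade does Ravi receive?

Case studies (60) > Practicals (50), so Practicals counts as 60.
Weighted total:
  Homework 84 × 0.12 = 10.08
  Weekly reports 55 × 0.1 = 5.5
  Problem sets 45 × 0.07 = 3.15
  Practicals 60 × 0.15 = 9
  Case studies 60 × 0.31 = 18.6
  Essays 96.5 × 0.25 = 24.125
Sum = 70.455
70.455 is ≥ 70 and < 73 → C-

C-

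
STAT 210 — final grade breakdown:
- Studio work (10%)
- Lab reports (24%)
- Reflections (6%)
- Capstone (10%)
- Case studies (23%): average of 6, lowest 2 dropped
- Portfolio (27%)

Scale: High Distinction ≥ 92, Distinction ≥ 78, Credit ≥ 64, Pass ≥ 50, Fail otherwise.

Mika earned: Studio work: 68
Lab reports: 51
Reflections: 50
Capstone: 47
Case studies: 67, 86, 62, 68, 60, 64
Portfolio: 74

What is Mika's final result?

Case studies: drop 60, 62 → average of remaining 4 = 285/4 = 71.25
Weighted total:
  Studio work 68 × 0.1 = 6.8
  Lab reports 51 × 0.24 = 12.24
  Reflections 50 × 0.06 = 3
  Capstone 47 × 0.1 = 4.7
  Case studies 71.25 × 0.23 = 16.3875
  Portfolio 74 × 0.27 = 19.98
Sum = 63.1075
63.1075 is ≥ 50 and < 64 → Pass

Pass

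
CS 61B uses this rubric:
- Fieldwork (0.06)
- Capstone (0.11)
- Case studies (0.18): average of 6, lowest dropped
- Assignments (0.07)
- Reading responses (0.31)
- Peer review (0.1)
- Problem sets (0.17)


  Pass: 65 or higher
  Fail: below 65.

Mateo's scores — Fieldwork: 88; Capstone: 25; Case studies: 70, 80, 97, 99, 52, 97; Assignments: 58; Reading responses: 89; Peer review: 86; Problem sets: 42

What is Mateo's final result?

Pass

Case studies: drop 52 → average of remaining 5 = 443/5 = 88.6
Weighted total:
  Fieldwork 88 × 0.06 = 5.28
  Capstone 25 × 0.11 = 2.75
  Case studies 88.6 × 0.18 = 15.948
  Assignments 58 × 0.07 = 4.06
  Reading responses 89 × 0.31 = 27.59
  Peer review 86 × 0.1 = 8.6
  Problem sets 42 × 0.17 = 7.14
Sum = 71.368
71.368 ≥ 65 → Pass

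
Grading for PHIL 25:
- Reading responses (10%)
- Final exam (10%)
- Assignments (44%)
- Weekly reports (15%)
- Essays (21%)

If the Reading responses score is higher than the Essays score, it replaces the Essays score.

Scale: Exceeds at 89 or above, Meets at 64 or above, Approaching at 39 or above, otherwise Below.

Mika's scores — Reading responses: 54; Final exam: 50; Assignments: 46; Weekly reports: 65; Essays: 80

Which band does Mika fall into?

Reading responses (54) ≤ Essays (80), so Essays stays at 80.
Weighted total:
  Reading responses 54 × 0.1 = 5.4
  Final exam 50 × 0.1 = 5
  Assignments 46 × 0.44 = 20.24
  Weekly reports 65 × 0.15 = 9.75
  Essays 80 × 0.21 = 16.8
Sum = 57.19
57.19 is ≥ 39 and < 64 → Approaching

Approaching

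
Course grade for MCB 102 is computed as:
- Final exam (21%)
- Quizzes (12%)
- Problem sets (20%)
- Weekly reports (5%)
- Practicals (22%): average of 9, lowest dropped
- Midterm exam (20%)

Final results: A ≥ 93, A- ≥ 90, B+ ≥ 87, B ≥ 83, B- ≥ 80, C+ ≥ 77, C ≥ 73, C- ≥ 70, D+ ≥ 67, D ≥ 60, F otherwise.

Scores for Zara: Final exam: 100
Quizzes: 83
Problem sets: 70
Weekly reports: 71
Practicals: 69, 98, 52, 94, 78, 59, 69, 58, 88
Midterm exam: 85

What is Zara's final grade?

Practicals: drop 52 → average of remaining 8 = 613/8 = 76.625
Weighted total:
  Final exam 100 × 0.21 = 21
  Quizzes 83 × 0.12 = 9.96
  Problem sets 70 × 0.2 = 14
  Weekly reports 71 × 0.05 = 3.55
  Practicals 76.625 × 0.22 = 16.8575
  Midterm exam 85 × 0.2 = 17
Sum = 82.3675
82.3675 is ≥ 80 and < 83 → B-

B-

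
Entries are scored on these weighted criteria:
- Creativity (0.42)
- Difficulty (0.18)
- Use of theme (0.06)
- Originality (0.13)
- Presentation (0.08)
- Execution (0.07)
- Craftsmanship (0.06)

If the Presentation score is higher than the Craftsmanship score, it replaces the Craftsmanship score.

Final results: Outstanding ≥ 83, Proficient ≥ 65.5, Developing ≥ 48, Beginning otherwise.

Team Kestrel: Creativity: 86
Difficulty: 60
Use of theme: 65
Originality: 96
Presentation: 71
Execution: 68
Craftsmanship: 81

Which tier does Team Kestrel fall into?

Proficient

Presentation (71) ≤ Craftsmanship (81), so Craftsmanship stays at 81.
Weighted total:
  Creativity 86 × 0.42 = 36.12
  Difficulty 60 × 0.18 = 10.8
  Use of theme 65 × 0.06 = 3.9
  Originality 96 × 0.13 = 12.48
  Presentation 71 × 0.08 = 5.68
  Execution 68 × 0.07 = 4.76
  Craftsmanship 81 × 0.06 = 4.86
Sum = 78.6
78.6 is ≥ 65.5 and < 83 → Proficient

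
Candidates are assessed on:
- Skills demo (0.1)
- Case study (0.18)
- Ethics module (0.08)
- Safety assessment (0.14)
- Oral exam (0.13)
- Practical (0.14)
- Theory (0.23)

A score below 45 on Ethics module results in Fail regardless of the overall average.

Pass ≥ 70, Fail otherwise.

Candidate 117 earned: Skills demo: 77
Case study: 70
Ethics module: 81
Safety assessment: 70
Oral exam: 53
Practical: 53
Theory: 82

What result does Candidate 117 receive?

Fail

Ethics module score 81 ≥ 45: minimum met.
Weighted total:
  Skills demo 77 × 0.1 = 7.7
  Case study 70 × 0.18 = 12.6
  Ethics module 81 × 0.08 = 6.48
  Safety assessment 70 × 0.14 = 9.8
  Oral exam 53 × 0.13 = 6.89
  Practical 53 × 0.14 = 7.42
  Theory 82 × 0.23 = 18.86
Sum = 69.75
69.75 < 70 → Fail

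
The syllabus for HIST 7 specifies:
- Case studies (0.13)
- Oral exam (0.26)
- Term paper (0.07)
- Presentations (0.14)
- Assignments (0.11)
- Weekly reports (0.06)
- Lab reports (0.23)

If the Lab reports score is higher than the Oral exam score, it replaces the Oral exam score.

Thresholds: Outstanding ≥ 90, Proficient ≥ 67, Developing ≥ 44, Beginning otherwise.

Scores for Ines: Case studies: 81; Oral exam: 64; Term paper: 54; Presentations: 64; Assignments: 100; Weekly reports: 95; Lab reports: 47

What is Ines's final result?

Lab reports (47) ≤ Oral exam (64), so Oral exam stays at 64.
Weighted total:
  Case studies 81 × 0.13 = 10.53
  Oral exam 64 × 0.26 = 16.64
  Term paper 54 × 0.07 = 3.78
  Presentations 64 × 0.14 = 8.96
  Assignments 100 × 0.11 = 11
  Weekly reports 95 × 0.06 = 5.7
  Lab reports 47 × 0.23 = 10.81
Sum = 67.42
67.42 is ≥ 67 and < 90 → Proficient

Proficient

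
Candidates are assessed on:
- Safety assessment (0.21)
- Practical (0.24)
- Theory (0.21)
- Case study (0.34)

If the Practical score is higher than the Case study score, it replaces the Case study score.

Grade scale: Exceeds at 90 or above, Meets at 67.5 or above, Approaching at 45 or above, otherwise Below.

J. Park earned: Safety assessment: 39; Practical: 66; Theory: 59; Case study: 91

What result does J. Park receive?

Approaching

Practical (66) ≤ Case study (91), so Case study stays at 91.
Weighted total:
  Safety assessment 39 × 0.21 = 8.19
  Practical 66 × 0.24 = 15.84
  Theory 59 × 0.21 = 12.39
  Case study 91 × 0.34 = 30.94
Sum = 67.36
67.36 is ≥ 45 and < 67.5 → Approaching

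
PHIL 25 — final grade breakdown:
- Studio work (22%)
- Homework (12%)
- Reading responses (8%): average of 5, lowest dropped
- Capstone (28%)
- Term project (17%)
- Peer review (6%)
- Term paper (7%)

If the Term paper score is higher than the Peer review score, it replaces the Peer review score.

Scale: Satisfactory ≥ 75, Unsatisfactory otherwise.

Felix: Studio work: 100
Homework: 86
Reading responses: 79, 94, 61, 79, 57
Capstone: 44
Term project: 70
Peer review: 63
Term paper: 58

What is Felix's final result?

Unsatisfactory

Reading responses: drop 57 → average of remaining 4 = 313/4 = 78.25
Term paper (58) ≤ Peer review (63), so Peer review stays at 63.
Weighted total:
  Studio work 100 × 0.22 = 22
  Homework 86 × 0.12 = 10.32
  Reading responses 78.25 × 0.08 = 6.26
  Capstone 44 × 0.28 = 12.32
  Term project 70 × 0.17 = 11.9
  Peer review 63 × 0.06 = 3.78
  Term paper 58 × 0.07 = 4.06
Sum = 70.64
70.64 < 75 → Unsatisfactory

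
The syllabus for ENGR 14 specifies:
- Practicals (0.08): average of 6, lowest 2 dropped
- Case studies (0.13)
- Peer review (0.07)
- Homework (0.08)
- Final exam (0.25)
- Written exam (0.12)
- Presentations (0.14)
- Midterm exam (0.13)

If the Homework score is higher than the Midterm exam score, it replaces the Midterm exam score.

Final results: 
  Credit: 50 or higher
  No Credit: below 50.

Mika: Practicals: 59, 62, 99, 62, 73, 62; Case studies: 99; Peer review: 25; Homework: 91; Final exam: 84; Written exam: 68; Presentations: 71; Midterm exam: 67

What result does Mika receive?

Credit

Practicals: drop 59, 62 → average of remaining 4 = 296/4 = 74
Homework (91) > Midterm exam (67), so Midterm exam counts as 91.
Weighted total:
  Practicals 74 × 0.08 = 5.92
  Case studies 99 × 0.13 = 12.87
  Peer review 25 × 0.07 = 1.75
  Homework 91 × 0.08 = 7.28
  Final exam 84 × 0.25 = 21
  Written exam 68 × 0.12 = 8.16
  Presentations 71 × 0.14 = 9.94
  Midterm exam 91 × 0.13 = 11.83
Sum = 78.75
78.75 ≥ 50 → Credit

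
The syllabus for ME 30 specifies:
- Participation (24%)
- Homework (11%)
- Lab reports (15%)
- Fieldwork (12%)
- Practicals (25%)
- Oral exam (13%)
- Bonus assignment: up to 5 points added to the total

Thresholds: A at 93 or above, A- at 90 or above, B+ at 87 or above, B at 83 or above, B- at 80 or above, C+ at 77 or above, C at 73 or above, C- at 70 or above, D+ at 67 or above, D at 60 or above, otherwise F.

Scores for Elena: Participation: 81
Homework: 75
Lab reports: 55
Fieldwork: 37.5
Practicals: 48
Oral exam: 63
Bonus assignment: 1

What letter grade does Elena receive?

Weighted total:
  Participation 81 × 0.24 = 19.44
  Homework 75 × 0.11 = 8.25
  Lab reports 55 × 0.15 = 8.25
  Fieldwork 37.5 × 0.12 = 4.5
  Practicals 48 × 0.25 = 12
  Oral exam 63 × 0.13 = 8.19
Sum = 60.63
Bonus assignment: 60.63 + 1 = 61.63
61.63 is ≥ 60 and < 67 → D

D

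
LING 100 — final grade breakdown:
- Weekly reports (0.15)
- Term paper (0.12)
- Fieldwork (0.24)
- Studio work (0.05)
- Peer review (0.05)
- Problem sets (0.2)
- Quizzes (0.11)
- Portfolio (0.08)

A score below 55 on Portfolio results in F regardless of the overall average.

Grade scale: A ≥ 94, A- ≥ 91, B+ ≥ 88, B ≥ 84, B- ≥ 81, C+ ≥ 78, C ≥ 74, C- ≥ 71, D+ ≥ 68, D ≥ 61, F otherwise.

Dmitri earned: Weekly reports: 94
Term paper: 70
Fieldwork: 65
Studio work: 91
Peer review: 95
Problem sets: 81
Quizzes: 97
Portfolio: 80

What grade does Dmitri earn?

Portfolio score 80 ≥ 55: minimum met.
Weighted total:
  Weekly reports 94 × 0.15 = 14.1
  Term paper 70 × 0.12 = 8.4
  Fieldwork 65 × 0.24 = 15.6
  Studio work 91 × 0.05 = 4.55
  Peer review 95 × 0.05 = 4.75
  Problem sets 81 × 0.2 = 16.2
  Quizzes 97 × 0.11 = 10.67
  Portfolio 80 × 0.08 = 6.4
Sum = 80.67
80.67 is ≥ 78 and < 81 → C+

C+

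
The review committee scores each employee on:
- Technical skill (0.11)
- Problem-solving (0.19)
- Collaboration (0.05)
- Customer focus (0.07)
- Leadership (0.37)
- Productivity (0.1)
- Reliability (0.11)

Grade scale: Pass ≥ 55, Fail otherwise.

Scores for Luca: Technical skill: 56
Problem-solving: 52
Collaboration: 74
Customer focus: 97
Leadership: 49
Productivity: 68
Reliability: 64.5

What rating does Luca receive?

Pass

Weighted total:
  Technical skill 56 × 0.11 = 6.16
  Problem-solving 52 × 0.19 = 9.88
  Collaboration 74 × 0.05 = 3.7
  Customer focus 97 × 0.07 = 6.79
  Leadership 49 × 0.37 = 18.13
  Productivity 68 × 0.1 = 6.8
  Reliability 64.5 × 0.11 = 7.095
Sum = 58.555
58.555 ≥ 55 → Pass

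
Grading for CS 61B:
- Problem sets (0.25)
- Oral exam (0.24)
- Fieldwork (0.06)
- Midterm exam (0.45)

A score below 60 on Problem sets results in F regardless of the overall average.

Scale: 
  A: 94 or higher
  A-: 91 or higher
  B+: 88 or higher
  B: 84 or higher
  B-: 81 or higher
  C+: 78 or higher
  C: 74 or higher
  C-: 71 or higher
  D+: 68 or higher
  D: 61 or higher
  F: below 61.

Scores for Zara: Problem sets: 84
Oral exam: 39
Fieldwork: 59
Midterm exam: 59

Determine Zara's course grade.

F

Problem sets score 84 ≥ 60: minimum met.
Weighted total:
  Problem sets 84 × 0.25 = 21
  Oral exam 39 × 0.24 = 9.36
  Fieldwork 59 × 0.06 = 3.54
  Midterm exam 59 × 0.45 = 26.55
Sum = 60.45
60.45 < 61 → F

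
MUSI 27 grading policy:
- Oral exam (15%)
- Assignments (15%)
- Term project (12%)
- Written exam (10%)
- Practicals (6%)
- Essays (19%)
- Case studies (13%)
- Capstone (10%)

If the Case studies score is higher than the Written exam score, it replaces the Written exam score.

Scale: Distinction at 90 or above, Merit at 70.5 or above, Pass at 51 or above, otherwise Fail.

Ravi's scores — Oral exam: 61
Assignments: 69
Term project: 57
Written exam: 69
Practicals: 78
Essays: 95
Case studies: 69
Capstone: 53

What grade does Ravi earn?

Pass

Case studies (69) ≤ Written exam (69), so Written exam stays at 69.
Weighted total:
  Oral exam 61 × 0.15 = 9.15
  Assignments 69 × 0.15 = 10.35
  Term project 57 × 0.12 = 6.84
  Written exam 69 × 0.1 = 6.9
  Practicals 78 × 0.06 = 4.68
  Essays 95 × 0.19 = 18.05
  Case studies 69 × 0.13 = 8.97
  Capstone 53 × 0.1 = 5.3
Sum = 70.24
70.24 is ≥ 51 and < 70.5 → Pass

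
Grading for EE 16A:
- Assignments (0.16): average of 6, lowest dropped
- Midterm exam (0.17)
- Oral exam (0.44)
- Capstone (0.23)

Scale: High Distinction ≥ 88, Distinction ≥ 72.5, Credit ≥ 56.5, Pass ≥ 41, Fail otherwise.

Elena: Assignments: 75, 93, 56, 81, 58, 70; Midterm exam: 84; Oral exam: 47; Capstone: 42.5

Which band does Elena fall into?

Credit

Assignments: drop 56 → average of remaining 5 = 377/5 = 75.4
Weighted total:
  Assignments 75.4 × 0.16 = 12.064
  Midterm exam 84 × 0.17 = 14.28
  Oral exam 47 × 0.44 = 20.68
  Capstone 42.5 × 0.23 = 9.775
Sum = 56.799
56.799 is ≥ 56.5 and < 72.5 → Credit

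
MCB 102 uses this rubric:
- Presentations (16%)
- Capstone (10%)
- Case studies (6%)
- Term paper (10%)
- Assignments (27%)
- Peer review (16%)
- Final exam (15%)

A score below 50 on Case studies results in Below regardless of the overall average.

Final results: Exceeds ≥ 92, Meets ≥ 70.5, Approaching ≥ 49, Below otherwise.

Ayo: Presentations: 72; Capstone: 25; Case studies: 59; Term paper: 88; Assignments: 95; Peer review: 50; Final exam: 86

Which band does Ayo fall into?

Meets

Case studies score 59 ≥ 50: minimum met.
Weighted total:
  Presentations 72 × 0.16 = 11.52
  Capstone 25 × 0.1 = 2.5
  Case studies 59 × 0.06 = 3.54
  Term paper 88 × 0.1 = 8.8
  Assignments 95 × 0.27 = 25.65
  Peer review 50 × 0.16 = 8
  Final exam 86 × 0.15 = 12.9
Sum = 72.91
72.91 is ≥ 70.5 and < 92 → Meets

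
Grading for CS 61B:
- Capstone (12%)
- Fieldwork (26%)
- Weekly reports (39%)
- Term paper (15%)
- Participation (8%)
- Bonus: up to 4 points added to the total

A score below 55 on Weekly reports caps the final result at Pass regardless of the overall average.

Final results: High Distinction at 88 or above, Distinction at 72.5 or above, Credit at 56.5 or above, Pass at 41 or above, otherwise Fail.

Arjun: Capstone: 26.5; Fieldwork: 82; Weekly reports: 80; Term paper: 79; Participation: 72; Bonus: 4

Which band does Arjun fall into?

Weekly reports score 80 ≥ 55: minimum met.
Weighted total:
  Capstone 26.5 × 0.12 = 3.18
  Fieldwork 82 × 0.26 = 21.32
  Weekly reports 80 × 0.39 = 31.2
  Term paper 79 × 0.15 = 11.85
  Participation 72 × 0.08 = 5.76
Sum = 73.31
Bonus: 73.31 + 4 = 77.31
77.31 is ≥ 72.5 and < 88 → Distinction

Distinction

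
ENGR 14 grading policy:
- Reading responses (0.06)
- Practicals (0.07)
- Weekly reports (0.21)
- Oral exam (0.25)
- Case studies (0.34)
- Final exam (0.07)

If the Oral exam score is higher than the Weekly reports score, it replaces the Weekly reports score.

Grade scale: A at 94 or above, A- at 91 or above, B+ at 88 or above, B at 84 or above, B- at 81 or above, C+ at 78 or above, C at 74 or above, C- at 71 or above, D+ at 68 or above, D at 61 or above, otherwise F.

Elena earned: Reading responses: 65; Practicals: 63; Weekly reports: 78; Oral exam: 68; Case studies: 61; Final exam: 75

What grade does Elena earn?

Oral exam (68) ≤ Weekly reports (78), so Weekly reports stays at 78.
Weighted total:
  Reading responses 65 × 0.06 = 3.9
  Practicals 63 × 0.07 = 4.41
  Weekly reports 78 × 0.21 = 16.38
  Oral exam 68 × 0.25 = 17
  Case studies 61 × 0.34 = 20.74
  Final exam 75 × 0.07 = 5.25
Sum = 67.68
67.68 is ≥ 61 and < 68 → D

D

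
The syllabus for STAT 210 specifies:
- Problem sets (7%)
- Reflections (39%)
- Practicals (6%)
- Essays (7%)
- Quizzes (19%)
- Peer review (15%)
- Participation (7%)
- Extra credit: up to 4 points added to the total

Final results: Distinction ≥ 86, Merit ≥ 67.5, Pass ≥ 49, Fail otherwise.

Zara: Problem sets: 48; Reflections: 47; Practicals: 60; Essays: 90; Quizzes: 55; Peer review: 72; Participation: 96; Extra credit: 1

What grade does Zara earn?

Weighted total:
  Problem sets 48 × 0.07 = 3.36
  Reflections 47 × 0.39 = 18.33
  Practicals 60 × 0.06 = 3.6
  Essays 90 × 0.07 = 6.3
  Quizzes 55 × 0.19 = 10.45
  Peer review 72 × 0.15 = 10.8
  Participation 96 × 0.07 = 6.72
Sum = 59.56
Extra credit: 59.56 + 1 = 60.56
60.56 is ≥ 49 and < 67.5 → Pass

Pass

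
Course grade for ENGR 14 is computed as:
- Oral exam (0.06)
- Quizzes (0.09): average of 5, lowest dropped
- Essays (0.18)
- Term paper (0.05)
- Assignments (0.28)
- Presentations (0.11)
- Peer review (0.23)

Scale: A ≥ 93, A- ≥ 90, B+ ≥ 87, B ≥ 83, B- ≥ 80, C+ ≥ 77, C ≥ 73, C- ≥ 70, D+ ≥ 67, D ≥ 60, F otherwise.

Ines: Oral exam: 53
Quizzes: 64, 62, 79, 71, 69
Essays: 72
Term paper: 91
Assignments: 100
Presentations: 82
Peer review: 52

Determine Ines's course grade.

C

Quizzes: drop 62 → average of remaining 4 = 283/4 = 70.75
Weighted total:
  Oral exam 53 × 0.06 = 3.18
  Quizzes 70.75 × 0.09 = 6.3675
  Essays 72 × 0.18 = 12.96
  Term paper 91 × 0.05 = 4.55
  Assignments 100 × 0.28 = 28
  Presentations 82 × 0.11 = 9.02
  Peer review 52 × 0.23 = 11.96
Sum = 76.0375
76.0375 is ≥ 73 and < 77 → C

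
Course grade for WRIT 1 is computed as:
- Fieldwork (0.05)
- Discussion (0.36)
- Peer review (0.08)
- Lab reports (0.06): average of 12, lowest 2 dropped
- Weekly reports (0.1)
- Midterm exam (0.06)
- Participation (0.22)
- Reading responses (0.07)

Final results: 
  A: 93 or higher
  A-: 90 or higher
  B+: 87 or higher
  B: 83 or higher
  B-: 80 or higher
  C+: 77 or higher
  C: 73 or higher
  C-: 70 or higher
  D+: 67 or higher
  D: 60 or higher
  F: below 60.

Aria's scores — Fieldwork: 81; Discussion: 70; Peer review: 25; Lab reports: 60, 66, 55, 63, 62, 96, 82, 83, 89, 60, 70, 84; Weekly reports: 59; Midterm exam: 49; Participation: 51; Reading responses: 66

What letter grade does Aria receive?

Lab reports: drop 55, 60 → average of remaining 10 = 755/10 = 75.5
Weighted total:
  Fieldwork 81 × 0.05 = 4.05
  Discussion 70 × 0.36 = 25.2
  Peer review 25 × 0.08 = 2
  Lab reports 75.5 × 0.06 = 4.53
  Weekly reports 59 × 0.1 = 5.9
  Midterm exam 49 × 0.06 = 2.94
  Participation 51 × 0.22 = 11.22
  Reading responses 66 × 0.07 = 4.62
Sum = 60.46
60.46 is ≥ 60 and < 67 → D

D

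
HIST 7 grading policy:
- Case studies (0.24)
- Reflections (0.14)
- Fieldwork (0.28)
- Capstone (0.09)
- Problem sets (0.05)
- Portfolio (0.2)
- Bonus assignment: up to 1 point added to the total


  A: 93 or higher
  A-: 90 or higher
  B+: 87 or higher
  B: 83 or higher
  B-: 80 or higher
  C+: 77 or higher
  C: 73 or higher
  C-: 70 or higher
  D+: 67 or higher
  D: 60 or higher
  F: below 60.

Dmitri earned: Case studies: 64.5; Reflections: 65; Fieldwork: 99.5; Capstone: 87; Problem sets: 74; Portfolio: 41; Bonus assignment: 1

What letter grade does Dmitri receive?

C

Weighted total:
  Case studies 64.5 × 0.24 = 15.48
  Reflections 65 × 0.14 = 9.1
  Fieldwork 99.5 × 0.28 = 27.86
  Capstone 87 × 0.09 = 7.83
  Problem sets 74 × 0.05 = 3.7
  Portfolio 41 × 0.2 = 8.2
Sum = 72.17
Bonus assignment: 72.17 + 1 = 73.17
73.17 is ≥ 73 and < 77 → C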